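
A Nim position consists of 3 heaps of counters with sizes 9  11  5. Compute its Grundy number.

7

Compute the nim-sum pairwise:
9 ⊕ 11 = 2
2 ⊕ 5 = 7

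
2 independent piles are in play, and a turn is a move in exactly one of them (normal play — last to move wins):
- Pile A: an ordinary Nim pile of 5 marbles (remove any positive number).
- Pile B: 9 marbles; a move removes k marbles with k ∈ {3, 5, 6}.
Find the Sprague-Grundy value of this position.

5

Pile A is a plain Nim pile of size 5, so its Grundy value is 5.
Grundy values for pile B (subtraction set {3, 5, 6}):
k:     0  1  2  3  4  5  6  7  8  9
g(k):  0  0  0  1  1  1  2  2  2  0
So g(9) = 0.
The value of a disjunctive sum is the nim-sum of the parts.
Combined value = 5 ⊕ 0 = 5.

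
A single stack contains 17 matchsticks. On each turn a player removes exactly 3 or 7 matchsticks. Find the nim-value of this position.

Compute g(0), g(1), … for moves {3, 7}:
k:     0  1  2  3  4  5  6  7  8  9 10 11 12 13 14 15 16 17
g(k):  0  0  0  1  1  1  0  2  2  1  0  0  0  1  1  1  0  2
So g(17) = 2.

2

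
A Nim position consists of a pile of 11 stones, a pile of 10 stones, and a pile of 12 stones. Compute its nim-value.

Bitwise XOR of the heap sizes:
  1011  (11)
  1010  (10)
  1100  (12)
  ----
  1101  (13)

13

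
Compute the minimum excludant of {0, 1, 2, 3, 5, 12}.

4

The values 0, 1, 2, 3 are all present; 4 is the first non-negative integer missing from the set.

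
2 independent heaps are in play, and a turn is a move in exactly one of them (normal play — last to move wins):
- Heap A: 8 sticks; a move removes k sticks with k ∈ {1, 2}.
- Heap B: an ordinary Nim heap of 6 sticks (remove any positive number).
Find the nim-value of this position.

Grundy values for heap A (subtraction set {1, 2}):
k:     0  1  2  3  4  5  6  7  8
g(k):  0  1  2  0  1  2  0  1  2
So g(8) = 2.
Heap B is a plain Nim heap of size 6, so its Grundy value is 6.
The value of a disjunctive sum is the nim-sum of the parts.
Combined value = 2 ⊕ 6 = 4.

4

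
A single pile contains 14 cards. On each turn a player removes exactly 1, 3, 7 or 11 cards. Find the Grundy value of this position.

0

Compute g(0), g(1), … for moves {1, 3, 7, 11}:
g(0) = mex{} = 0
g(1) = mex{0} = 1
g(2) = mex{1} = 0
g(3) = mex{0} = 1
g(4) = mex{1} = 0
g(5) = mex{0} = 1
g(6) = mex{1} = 0
g(7) = mex{0} = 1
g(8) = mex{1} = 0
g(9) = mex{0} = 1
g(10) = mex{1} = 0
g(11) = mex{0} = 1
g(12) = mex{1} = 0
g(13) = mex{0} = 1
g(14) = mex{1} = 0
So g(14) = 0.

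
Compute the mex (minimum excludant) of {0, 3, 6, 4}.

1

0 is in the set but 1 is not, so the mex is 1.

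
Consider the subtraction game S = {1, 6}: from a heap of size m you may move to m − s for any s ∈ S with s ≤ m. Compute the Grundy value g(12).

Build the Grundy sequence with g(k) = mex{g(k−s) : s ∈ {1, 6}, s ≤ k}:
k:     0  1  2  3  4  5  6  7  8  9 10 11 12
g(k):  0  1  0  1  0  1  2  0  1  0  1  0  1
So g(12) = 1.

1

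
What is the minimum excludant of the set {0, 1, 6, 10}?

2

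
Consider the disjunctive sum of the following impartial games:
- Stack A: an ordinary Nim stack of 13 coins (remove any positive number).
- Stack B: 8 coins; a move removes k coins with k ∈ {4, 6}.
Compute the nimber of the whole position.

15

Stack A is a plain Nim stack of size 13, so its Grundy value is 13.
Build the Grundy sequence for stack B with g(k) = mex{g(k−s) : s ∈ {4, 6}, s ≤ k}:
k:     0  1  2  3  4  5  6  7  8
g(k):  0  0  0  0  1  1  1  1  2
So g(8) = 2.
The value of a disjunctive sum is the nim-sum of the parts.
Combined value = 13 ⊕ 2 = 15.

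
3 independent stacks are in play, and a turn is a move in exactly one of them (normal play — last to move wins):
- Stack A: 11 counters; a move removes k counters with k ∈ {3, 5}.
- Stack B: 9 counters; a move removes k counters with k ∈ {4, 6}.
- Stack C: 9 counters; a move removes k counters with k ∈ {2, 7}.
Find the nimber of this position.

Build the Grundy sequence for stack A with g(k) = mex{g(k−s) : s ∈ {3, 5}, s ≤ k}:
k:     0  1  2  3  4  5  6  7  8  9 10 11
g(k):  0  0  0  1  1  1  2  2  0  0  0  1
So g(11) = 1.
Build the Grundy sequence for stack B with g(k) = mex{g(k−s) : s ∈ {4, 6}, s ≤ k}:
k:     0  1  2  3  4  5  6  7  8  9
g(k):  0  0  0  0  1  1  1  1  2  2
So g(9) = 2.
For stack C, compute g(0), g(1), … with moves {2, 7}:
g(0) = mex{} = 0
g(1) = mex{} = 0
g(2) = mex{0} = 1
g(3) = mex{0} = 1
g(4) = mex{1} = 0
g(5) = mex{1} = 0
g(6) = mex{0} = 1
g(7) = mex{0} = 1
g(8) = mex{0,1} = 2
g(9) = mex{1} = 0
So g(9) = 0.
The value of a disjunctive sum is the nim-sum of the parts.
Combined value = 1 ⊕ 2 ⊕ 0 = 3.

3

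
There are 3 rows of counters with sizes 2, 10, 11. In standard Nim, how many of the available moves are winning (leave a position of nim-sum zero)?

Compute the nim-sum pairwise:
2 XOR 10 = 8
8 XOR 11 = 3
The overall nim-sum is X = 3. A row of size p has a winning move iff p XOR X < p (reduce it to p XOR X).
  2: 2 XOR 3 = 1 < 2 — winning move (to 1).
  10: 10 XOR 3 = 9 < 10 — winning move (to 9).
  11: 11 XOR 3 = 8 < 11 — winning move (to 8).
That gives 3 winning moves.

3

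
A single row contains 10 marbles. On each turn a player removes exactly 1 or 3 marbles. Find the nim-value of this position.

0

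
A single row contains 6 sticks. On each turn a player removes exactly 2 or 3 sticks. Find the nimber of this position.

0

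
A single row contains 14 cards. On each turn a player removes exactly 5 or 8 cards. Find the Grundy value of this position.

0

Build the Grundy sequence with g(k) = mex{g(k−s) : s ∈ {5, 8}, s ≤ k}:
k:     0  1  2  3  4  5  6  7  8  9 10 11 12 13 14
g(k):  0  0  0  0  0  1  1  1  1  1  2  2  2  0  0
So g(14) = 0.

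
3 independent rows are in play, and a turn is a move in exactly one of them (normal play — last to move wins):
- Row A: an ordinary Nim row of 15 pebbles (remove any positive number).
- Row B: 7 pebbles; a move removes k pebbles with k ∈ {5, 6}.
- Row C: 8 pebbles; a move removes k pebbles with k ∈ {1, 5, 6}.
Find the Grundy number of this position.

Row A is a plain Nim row of size 15, so its Grundy value is 15.
Grundy values for row B (subtraction set {5, 6}):
g(0) = mex{} = 0
g(1) = mex{} = 0
g(2) = mex{} = 0
g(3) = mex{} = 0
g(4) = mex{} = 0
g(5) = mex{0} = 1
g(6) = mex{0} = 1
g(7) = mex{0} = 1
So g(7) = 1.
For row C, compute g(0), g(1), … with moves {1, 5, 6}:
g(0) = mex{} = 0
g(1) = mex{0} = 1
g(2) = mex{1} = 0
g(3) = mex{0} = 1
g(4) = mex{1} = 0
g(5) = mex{0} = 1
g(6) = mex{0,1} = 2
g(7) = mex{0,1,2} = 3
g(8) = mex{0,1,3} = 2
So g(8) = 2.
By the Sprague-Grundy theorem, the Grundy value of a sum of independent games is the XOR of the component values.
Combined value = 15 ⊕ 1 ⊕ 2 = 12.

12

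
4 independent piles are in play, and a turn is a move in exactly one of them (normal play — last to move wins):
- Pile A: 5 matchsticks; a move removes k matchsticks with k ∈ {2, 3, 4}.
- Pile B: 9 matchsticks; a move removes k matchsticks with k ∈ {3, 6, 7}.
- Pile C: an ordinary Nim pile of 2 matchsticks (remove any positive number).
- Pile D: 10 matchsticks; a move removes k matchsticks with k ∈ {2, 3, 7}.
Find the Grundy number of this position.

3

Grundy values for pile A (subtraction set {2, 3, 4}):
k:     0  1  2  3  4  5
g(k):  0  0  1  1  2  2
So g(5) = 2.
Grundy values for pile B (subtraction set {3, 6, 7}):
g(0) = mex{} = 0
g(1) = mex{} = 0
g(2) = mex{} = 0
g(3) = mex{0} = 1
g(4) = mex{0} = 1
g(5) = mex{0} = 1
g(6) = mex{0,1} = 2
g(7) = mex{0,1} = 2
g(8) = mex{0,1} = 2
g(9) = mex{0,1,2} = 3
So g(9) = 3.
Pile C is a plain Nim pile of size 2, so its Grundy value is 2.
For pile D, compute g(0), g(1), … with moves {2, 3, 7}:
g(0) = mex{} = 0
g(1) = mex{} = 0
g(2) = mex{0} = 1
g(3) = mex{0} = 1
g(4) = mex{0,1} = 2
g(5) = mex{1} = 0
g(6) = mex{1,2} = 0
g(7) = mex{0,2} = 1
g(8) = mex{0} = 1
g(9) = mex{0,1} = 2
g(10) = mex{1} = 0
So g(10) = 0.
By the Sprague-Grundy theorem, the Grundy value of a sum of independent games is the XOR of the component values.
Combined value = 2 ⊕ 3 ⊕ 2 ⊕ 0 = 3.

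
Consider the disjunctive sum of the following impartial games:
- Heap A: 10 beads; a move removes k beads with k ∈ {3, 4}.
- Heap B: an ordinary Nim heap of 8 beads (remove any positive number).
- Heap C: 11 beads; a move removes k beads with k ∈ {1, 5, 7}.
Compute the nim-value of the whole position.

8

Grundy values for heap A (subtraction set {3, 4}):
g(0) = mex{} = 0
g(1) = mex{} = 0
g(2) = mex{} = 0
g(3) = mex{0} = 1
g(4) = mex{0} = 1
g(5) = mex{0} = 1
g(6) = mex{0,1} = 2
g(7) = mex{1} = 0
g(8) = mex{1} = 0
g(9) = mex{1,2} = 0
g(10) = mex{0,2} = 1
So g(10) = 1.
Heap B is a plain Nim heap of size 8, so its Grundy value is 8.
Grundy values for heap C (subtraction set {1, 5, 7}):
k:     0  1  2  3  4  5  6  7  8  9 10 11
g(k):  0  1  0  1  0  1  0  1  0  1  0  1
So g(11) = 1.
The value of a disjunctive sum is the nim-sum of the parts.
Combined value = 1 XOR 8 XOR 1 = 8.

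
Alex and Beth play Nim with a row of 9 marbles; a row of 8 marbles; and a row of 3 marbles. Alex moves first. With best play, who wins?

Nim-sum: 9 ⊕ 8 ⊕ 3 = 2.
The nim-sum is 2 ≠ 0, so this is an N-position: the player to move can win; Alex has a winning move.

Alex wins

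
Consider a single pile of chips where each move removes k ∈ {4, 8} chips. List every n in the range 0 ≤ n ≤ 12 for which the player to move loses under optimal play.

0, 1, 2, 3, 12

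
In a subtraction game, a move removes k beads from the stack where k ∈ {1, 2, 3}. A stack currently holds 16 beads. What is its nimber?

Compute g(0), g(1), … for moves {1, 2, 3}:
k:     0  1  2  3  4  5  6  7  8  9 10 11 12 13 14 15 16
g(k):  0  1  2  3  0  1  2  3  0  1  2  3  0  1  2  3  0
So g(16) = 0.

0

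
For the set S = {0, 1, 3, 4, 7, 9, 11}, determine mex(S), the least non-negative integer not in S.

The values 0, 1 are all present; 2 is the first non-negative integer missing from the set.

2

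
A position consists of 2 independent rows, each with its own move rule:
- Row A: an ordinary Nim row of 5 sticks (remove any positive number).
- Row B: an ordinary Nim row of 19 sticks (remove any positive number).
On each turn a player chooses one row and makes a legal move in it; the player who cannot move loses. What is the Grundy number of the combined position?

22

Row A is a plain Nim row of size 5, so its Grundy value is 5.
Row B is a plain Nim row of size 19, so its Grundy value is 19.
By the Sprague-Grundy theorem, the Grundy value of a sum of independent games is the XOR of the component values.
Combined value = 5 XOR 19 = 22.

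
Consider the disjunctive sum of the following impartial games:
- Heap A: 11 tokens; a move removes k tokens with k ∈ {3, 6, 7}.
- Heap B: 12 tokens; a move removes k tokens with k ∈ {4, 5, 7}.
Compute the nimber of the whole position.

Grundy values for heap A (subtraction set {3, 6, 7}):
g(0) = mex{} = 0
g(1) = mex{} = 0
g(2) = mex{} = 0
g(3) = mex{0} = 1
g(4) = mex{0} = 1
g(5) = mex{0} = 1
g(6) = mex{0,1} = 2
g(7) = mex{0,1} = 2
g(8) = mex{0,1} = 2
g(9) = mex{0,1,2} = 3
g(10) = mex{1,2} = 0
g(11) = mex{1,2} = 0
So g(11) = 0.
Build the Grundy sequence for heap B with g(k) = mex{g(k−s) : s ∈ {4, 5, 7}, s ≤ k}:
g(0) = mex{} = 0
g(1) = mex{} = 0
g(2) = mex{} = 0
g(3) = mex{} = 0
g(4) = mex{0} = 1
g(5) = mex{0} = 1
g(6) = mex{0} = 1
g(7) = mex{0} = 1
g(8) = mex{0,1} = 2
g(9) = mex{0,1} = 2
g(10) = mex{0,1} = 2
g(11) = mex{1} = 0
g(12) = mex{1,2} = 0
So g(12) = 0.
The value of a disjunctive sum is the nim-sum of the parts.
Combined value = 0 XOR 0 = 0.

0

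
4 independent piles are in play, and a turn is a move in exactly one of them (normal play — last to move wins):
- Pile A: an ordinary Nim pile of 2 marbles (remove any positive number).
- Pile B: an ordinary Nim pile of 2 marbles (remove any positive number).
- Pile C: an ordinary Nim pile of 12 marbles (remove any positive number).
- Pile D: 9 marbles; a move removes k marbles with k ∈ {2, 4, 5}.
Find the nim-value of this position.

13

Pile A is a plain Nim pile of size 2, so its Grundy value is 2.
Pile B is a plain Nim pile of size 2, so its Grundy value is 2.
Pile C is a plain Nim pile of size 12, so its Grundy value is 12.
Build the Grundy sequence for pile D with g(k) = mex{g(k−s) : s ∈ {2, 4, 5}, s ≤ k}:
g(0) = mex{} = 0
g(1) = mex{} = 0
g(2) = mex{0} = 1
g(3) = mex{0} = 1
g(4) = mex{0,1} = 2
g(5) = mex{0,1} = 2
g(6) = mex{0,1,2} = 3
g(7) = mex{1,2} = 0
g(8) = mex{1,2,3} = 0
g(9) = mex{0,2} = 1
So g(9) = 1.
By the Sprague-Grundy theorem, the Grundy value of a sum of independent games is the XOR of the component values.
Combined value = 2 XOR 2 XOR 12 XOR 1 = 13.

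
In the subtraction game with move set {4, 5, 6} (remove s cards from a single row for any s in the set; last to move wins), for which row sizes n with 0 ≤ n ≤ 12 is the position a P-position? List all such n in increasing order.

0, 1, 2, 3, 10, 11, 12

Compute g(0), g(1), … for moves {4, 5, 6}:
k:     0  1  2  3  4  5  6  7  8  9 10 11 12
g(k):  0  0  0  0  1  1  1  1  2  2  0  0  0
The P-positions (g = 0) in 0..12 are 0, 1, 2, 3, 10, 11, 12.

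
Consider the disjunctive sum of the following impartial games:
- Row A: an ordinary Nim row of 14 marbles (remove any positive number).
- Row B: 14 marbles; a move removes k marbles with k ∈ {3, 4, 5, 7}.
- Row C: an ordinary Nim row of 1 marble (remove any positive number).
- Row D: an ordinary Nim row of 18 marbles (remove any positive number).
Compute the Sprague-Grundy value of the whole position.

Row A is a plain Nim row of size 14, so its Grundy value is 14.
Build the Grundy sequence for row B with g(k) = mex{g(k−s) : s ∈ {3, 4, 5, 7}, s ≤ k}:
g(0) = mex{} = 0
g(1) = mex{} = 0
g(2) = mex{} = 0
g(3) = mex{0} = 1
g(4) = mex{0} = 1
g(5) = mex{0} = 1
g(6) = mex{0,1} = 2
g(7) = mex{0,1} = 2
g(8) = mex{0,1} = 2
g(9) = mex{0,1,2} = 3
g(10) = mex{1,2} = 0
g(11) = mex{1,2} = 0
g(12) = mex{1,2,3} = 0
g(13) = mex{0,2,3} = 1
g(14) = mex{0,2,3} = 1
So g(14) = 1.
Row C is a plain Nim row of size 1, so its Grundy value is 1.
Row D is a plain Nim row of size 18, so its Grundy value is 18.
By the Sprague-Grundy theorem, the Grundy value of a sum of independent games is the XOR of the component values.
Combined value = 14 XOR 1 XOR 1 XOR 18 = 28.

28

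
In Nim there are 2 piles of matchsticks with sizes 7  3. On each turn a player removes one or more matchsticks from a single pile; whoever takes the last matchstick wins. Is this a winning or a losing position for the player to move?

Nim-sum: 7 ^ 3 = 4.
The nim-sum is 4 ≠ 0, so this is an N-position: the player to move can win.

Winning position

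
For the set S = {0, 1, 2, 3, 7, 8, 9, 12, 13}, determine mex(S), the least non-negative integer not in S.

4

The values 0, 1, 2, 3 are all present; 4 is the first non-negative integer missing from the set.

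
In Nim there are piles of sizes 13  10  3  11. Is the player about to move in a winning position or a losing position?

Winning position

Bitwise XOR of the heap sizes:
  1101  (13)
  1010  (10)
  0011  (3)
  1011  (11)
  ----
  1111  (15)
The nim-sum is 15 ≠ 0, so this is an N-position: the player to move can win.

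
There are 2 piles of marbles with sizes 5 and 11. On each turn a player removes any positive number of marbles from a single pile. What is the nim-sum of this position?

14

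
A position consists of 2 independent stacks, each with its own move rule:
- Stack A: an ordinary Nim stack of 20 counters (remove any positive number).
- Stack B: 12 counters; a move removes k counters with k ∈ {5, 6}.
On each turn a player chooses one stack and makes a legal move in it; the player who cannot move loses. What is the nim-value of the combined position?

20

Stack A is a plain Nim stack of size 20, so its Grundy value is 20.
Build the Grundy sequence for stack B with g(k) = mex{g(k−s) : s ∈ {5, 6}, s ≤ k}:
k:     0  1  2  3  4  5  6  7  8  9 10 11 12
g(k):  0  0  0  0  0  1  1  1  1  1  2  0  0
So g(12) = 0.
The value of a disjunctive sum is the nim-sum of the parts.
Combined value = 20 XOR 0 = 20.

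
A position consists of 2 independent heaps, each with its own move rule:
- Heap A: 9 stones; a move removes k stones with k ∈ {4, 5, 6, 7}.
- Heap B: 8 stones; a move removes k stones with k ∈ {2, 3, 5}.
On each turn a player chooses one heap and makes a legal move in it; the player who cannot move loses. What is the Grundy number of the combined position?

2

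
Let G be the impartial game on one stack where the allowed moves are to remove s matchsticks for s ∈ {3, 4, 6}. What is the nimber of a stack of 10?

Build the Grundy sequence with g(k) = mex{g(k−s) : s ∈ {3, 4, 6}, s ≤ k}:
g(0) = mex{} = 0
g(1) = mex{} = 0
g(2) = mex{} = 0
g(3) = mex{0} = 1
g(4) = mex{0} = 1
g(5) = mex{0} = 1
g(6) = mex{0,1} = 2
g(7) = mex{0,1} = 2
g(8) = mex{0,1} = 2
g(9) = mex{1,2} = 0
g(10) = mex{1,2} = 0
So g(10) = 0.

0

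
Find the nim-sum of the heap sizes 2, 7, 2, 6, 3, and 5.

7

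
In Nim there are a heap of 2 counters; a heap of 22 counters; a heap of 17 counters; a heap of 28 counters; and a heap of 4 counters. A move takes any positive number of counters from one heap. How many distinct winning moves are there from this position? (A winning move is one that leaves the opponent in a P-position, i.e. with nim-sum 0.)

Compute the nim-sum pairwise:
2 ^ 22 = 20
20 ^ 17 = 5
5 ^ 28 = 25
25 ^ 4 = 29
The overall nim-sum is X = 29. A heap of size p has a winning move iff p XOR X < p (reduce it to p XOR X).
  2: 2 XOR 29 = 31 ≥ 2 — no move.
  22: 22 XOR 29 = 11 < 22 — winning move (to 11).
  17: 17 XOR 29 = 12 < 17 — winning move (to 12).
  28: 28 XOR 29 = 1 < 28 — winning move (to 1).
  4: 4 XOR 29 = 25 ≥ 4 — no move.
That gives 3 winning moves.

3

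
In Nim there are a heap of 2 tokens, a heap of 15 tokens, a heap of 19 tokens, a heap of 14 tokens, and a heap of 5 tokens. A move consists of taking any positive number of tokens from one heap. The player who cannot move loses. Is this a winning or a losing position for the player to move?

Winning position

Bitwise XOR of the heap sizes:
  00010  (2)
  01111  (15)
  10011  (19)
  01110  (14)
  00101  (5)
  -----
  10101  (21)
The nim-sum is 21 ≠ 0, so this is an N-position: the player to move can win.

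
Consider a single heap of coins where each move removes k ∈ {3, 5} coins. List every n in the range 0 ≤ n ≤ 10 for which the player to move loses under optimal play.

0, 1, 2, 8, 9, 10

Grundy values for subtraction set {3, 5}:
g(0) = mex{} = 0
g(1) = mex{} = 0
g(2) = mex{} = 0
g(3) = mex{0} = 1
g(4) = mex{0} = 1
g(5) = mex{0} = 1
g(6) = mex{0,1} = 2
g(7) = mex{0,1} = 2
g(8) = mex{1} = 0
g(9) = mex{1,2} = 0
g(10) = mex{1,2} = 0
The P-positions (g = 0) in 0..10 are 0, 1, 2, 8, 9, 10.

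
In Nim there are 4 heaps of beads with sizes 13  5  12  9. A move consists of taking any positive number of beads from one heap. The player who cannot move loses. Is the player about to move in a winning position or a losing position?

Compute the nim-sum pairwise:
13 XOR 5 = 8
8 XOR 12 = 4
4 XOR 9 = 13
The nim-sum is 13 ≠ 0, so this is an N-position: the player to move can win.

Winning position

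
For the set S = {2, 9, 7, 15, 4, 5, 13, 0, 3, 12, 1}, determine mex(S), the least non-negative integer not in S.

The values 0, 1, 2, 3, 4, 5 are all present; 6 is the first non-negative integer missing from the set.

6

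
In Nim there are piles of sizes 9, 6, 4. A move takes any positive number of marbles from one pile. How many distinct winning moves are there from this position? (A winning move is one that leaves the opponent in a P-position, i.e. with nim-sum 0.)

Bitwise XOR of the heap sizes:
  1001  (9)
  0110  (6)
  0100  (4)
  ----
  1011  (11)
The overall nim-sum is X = 11. A pile of size p has a winning move iff p XOR X < p (reduce it to p XOR X).
  9: 9 XOR 11 = 2 < 9 — winning move (to 2).
  6: 6 XOR 11 = 13 ≥ 6 — no move.
  4: 4 XOR 11 = 15 ≥ 4 — no move.
That gives 1 winning move.

1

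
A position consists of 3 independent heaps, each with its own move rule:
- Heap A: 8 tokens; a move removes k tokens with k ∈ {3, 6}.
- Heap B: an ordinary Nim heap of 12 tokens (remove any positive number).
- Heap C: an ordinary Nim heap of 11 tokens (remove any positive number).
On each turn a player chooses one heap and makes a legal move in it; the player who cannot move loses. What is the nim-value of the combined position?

5

Build the Grundy sequence for heap A with g(k) = mex{g(k−s) : s ∈ {3, 6}, s ≤ k}:
g(0) = mex{} = 0
g(1) = mex{} = 0
g(2) = mex{} = 0
g(3) = mex{0} = 1
g(4) = mex{0} = 1
g(5) = mex{0} = 1
g(6) = mex{0,1} = 2
g(7) = mex{0,1} = 2
g(8) = mex{0,1} = 2
So g(8) = 2.
Heap B is a plain Nim heap of size 12, so its Grundy value is 12.
Heap C is a plain Nim heap of size 11, so its Grundy value is 11.
The value of a disjunctive sum is the nim-sum of the parts.
Combined value = 2 XOR 12 XOR 11 = 5.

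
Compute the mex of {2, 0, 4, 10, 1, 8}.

3

The values 0, 1, 2 are all present; 3 is the first non-negative integer missing from the set.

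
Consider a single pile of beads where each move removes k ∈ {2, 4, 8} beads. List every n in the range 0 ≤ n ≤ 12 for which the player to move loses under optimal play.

0, 1, 6, 7, 12

Build the Grundy sequence with g(k) = mex{g(k−s) : s ∈ {2, 4, 8}, s ≤ k}:
k:     0  1  2  3  4  5  6  7  8  9 10 11 12
g(k):  0  0  1  1  2  2  0  0  1  1  2  2  0
The P-positions (g = 0) in 0..12 are 0, 1, 6, 7, 12.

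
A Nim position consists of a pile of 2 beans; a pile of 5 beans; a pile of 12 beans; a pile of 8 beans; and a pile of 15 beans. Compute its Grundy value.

12

Nim-sum: 2 ⊕ 5 ⊕ 12 ⊕ 8 ⊕ 15 = 12.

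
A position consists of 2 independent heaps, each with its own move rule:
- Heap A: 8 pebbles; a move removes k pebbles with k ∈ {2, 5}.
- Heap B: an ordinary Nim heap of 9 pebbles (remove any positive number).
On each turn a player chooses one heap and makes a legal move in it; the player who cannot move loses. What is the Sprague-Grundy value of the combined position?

9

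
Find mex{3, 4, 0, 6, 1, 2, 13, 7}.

5

The values 0, 1, 2, 3, 4 are all present; 5 is the first non-negative integer missing from the set.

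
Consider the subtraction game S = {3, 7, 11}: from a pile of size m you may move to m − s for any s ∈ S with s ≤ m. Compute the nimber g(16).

0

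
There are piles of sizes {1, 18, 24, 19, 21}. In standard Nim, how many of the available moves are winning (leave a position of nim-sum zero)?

Nim-sum: 1 ⊕ 18 ⊕ 24 ⊕ 19 ⊕ 21 = 13.
The overall nim-sum is X = 13. A pile of size p has a winning move iff p XOR X < p (reduce it to p XOR X).
  1: 1 XOR 13 = 12 ≥ 1 — no move.
  18: 18 XOR 13 = 31 ≥ 18 — no move.
  24: 24 XOR 13 = 21 < 24 — winning move (to 21).
  19: 19 XOR 13 = 30 ≥ 19 — no move.
  21: 21 XOR 13 = 24 ≥ 21 — no move.
That gives 1 winning move.

1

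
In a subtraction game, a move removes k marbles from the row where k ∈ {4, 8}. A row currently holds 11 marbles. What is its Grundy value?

2

Grundy values for subtraction set {4, 8}:
k:     0  1  2  3  4  5  6  7  8  9 10 11
g(k):  0  0  0  0  1  1  1  1  2  2  2  2
So g(11) = 2.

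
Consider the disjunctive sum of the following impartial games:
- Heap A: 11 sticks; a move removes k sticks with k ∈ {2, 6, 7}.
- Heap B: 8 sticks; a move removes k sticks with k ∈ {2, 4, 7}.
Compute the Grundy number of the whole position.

0

Grundy values for heap A (subtraction set {2, 6, 7}):
g(0) = mex{} = 0
g(1) = mex{} = 0
g(2) = mex{0} = 1
g(3) = mex{0} = 1
g(4) = mex{1} = 0
g(5) = mex{1} = 0
g(6) = mex{0} = 1
g(7) = mex{0} = 1
g(8) = mex{0,1} = 2
g(9) = mex{1} = 0
g(10) = mex{0,1,2} = 3
g(11) = mex{0} = 1
So g(11) = 1.
Grundy values for heap B (subtraction set {2, 4, 7}):
k:     0  1  2  3  4  5  6  7  8
g(k):  0  0  1  1  2  2  0  3  1
So g(8) = 1.
The value of a disjunctive sum is the nim-sum of the parts.
Combined value = 1 XOR 1 = 0.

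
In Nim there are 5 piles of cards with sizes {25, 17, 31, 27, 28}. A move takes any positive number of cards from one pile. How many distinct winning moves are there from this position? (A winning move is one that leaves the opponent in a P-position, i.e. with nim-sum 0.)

5

Nim-sum: 25 XOR 17 XOR 31 XOR 27 XOR 28 = 16.
The overall nim-sum is X = 16. A pile of size p has a winning move iff p XOR X < p (reduce it to p XOR X).
  25: 25 XOR 16 = 9 < 25 — winning move (to 9).
  17: 17 XOR 16 = 1 < 17 — winning move (to 1).
  31: 31 XOR 16 = 15 < 31 — winning move (to 15).
  27: 27 XOR 16 = 11 < 27 — winning move (to 11).
  28: 28 XOR 16 = 12 < 28 — winning move (to 12).
That gives 5 winning moves.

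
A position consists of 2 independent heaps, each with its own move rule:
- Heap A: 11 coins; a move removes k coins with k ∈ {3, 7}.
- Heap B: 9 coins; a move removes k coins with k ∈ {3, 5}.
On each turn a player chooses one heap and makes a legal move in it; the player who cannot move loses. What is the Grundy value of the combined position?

0

Build the Grundy sequence for heap A with g(k) = mex{g(k−s) : s ∈ {3, 7}, s ≤ k}:
k:     0  1  2  3  4  5  6  7  8  9 10 11
g(k):  0  0  0  1  1  1  0  2  2  1  0  0
So g(11) = 0.
Grundy values for heap B (subtraction set {3, 5}):
g(0) = mex{} = 0
g(1) = mex{} = 0
g(2) = mex{} = 0
g(3) = mex{0} = 1
g(4) = mex{0} = 1
g(5) = mex{0} = 1
g(6) = mex{0,1} = 2
g(7) = mex{0,1} = 2
g(8) = mex{1} = 0
g(9) = mex{1,2} = 0
So g(9) = 0.
By the Sprague-Grundy theorem, the Grundy value of a sum of independent games is the XOR of the component values.
Combined value = 0 ⊕ 0 = 0.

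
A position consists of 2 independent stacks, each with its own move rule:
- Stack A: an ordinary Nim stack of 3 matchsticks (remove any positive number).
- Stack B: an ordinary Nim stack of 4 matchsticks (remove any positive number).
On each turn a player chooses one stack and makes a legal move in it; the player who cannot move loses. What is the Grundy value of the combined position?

Stack A is a plain Nim stack of size 3, so its Grundy value is 3.
Stack B is a plain Nim stack of size 4, so its Grundy value is 4.
The value of a disjunctive sum is the nim-sum of the parts.
Combined value = 3 XOR 4 = 7.

7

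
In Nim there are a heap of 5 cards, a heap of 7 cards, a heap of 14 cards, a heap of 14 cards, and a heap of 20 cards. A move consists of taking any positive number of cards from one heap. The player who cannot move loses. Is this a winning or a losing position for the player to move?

Winning position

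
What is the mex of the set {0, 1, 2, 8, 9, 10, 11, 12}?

3

The values 0, 1, 2 are all present; 3 is the first non-negative integer missing from the set.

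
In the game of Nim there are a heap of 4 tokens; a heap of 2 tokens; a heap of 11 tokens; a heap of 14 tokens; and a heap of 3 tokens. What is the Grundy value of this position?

Write each in binary and XOR column by column:
  0100  (4)
  0010  (2)
  1011  (11)
  1110  (14)
  0011  (3)
  ----
  0000  (0)

0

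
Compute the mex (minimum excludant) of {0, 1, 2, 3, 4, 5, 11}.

6

The values 0, 1, 2, 3, 4, 5 are all present; 6 is the first non-negative integer missing from the set.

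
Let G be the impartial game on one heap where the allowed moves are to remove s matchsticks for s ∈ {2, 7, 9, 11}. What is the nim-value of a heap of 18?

Grundy values for subtraction set {2, 7, 9, 11}:
k:     0  1  2  3  4  5  6  7  8  9 10 11 12 13 14 15 16 17 18
g(k):  0  0  1  1  0  0  1  1  2  2  3  3  2  2  3  3  4  0  0
So g(18) = 0.

0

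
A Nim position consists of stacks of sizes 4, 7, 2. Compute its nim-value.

1

Compute the nim-sum pairwise:
4 ^ 7 = 3
3 ^ 2 = 1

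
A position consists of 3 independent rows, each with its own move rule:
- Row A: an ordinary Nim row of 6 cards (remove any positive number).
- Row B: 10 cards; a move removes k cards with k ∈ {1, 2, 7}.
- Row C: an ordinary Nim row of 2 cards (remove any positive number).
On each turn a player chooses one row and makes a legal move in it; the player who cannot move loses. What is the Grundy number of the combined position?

5

Row A is a plain Nim row of size 6, so its Grundy value is 6.
Build the Grundy sequence for row B with g(k) = mex{g(k−s) : s ∈ {1, 2, 7}, s ≤ k}:
g(0) = mex{} = 0
g(1) = mex{0} = 1
g(2) = mex{0,1} = 2
g(3) = mex{1,2} = 0
g(4) = mex{0,2} = 1
g(5) = mex{0,1} = 2
g(6) = mex{1,2} = 0
g(7) = mex{0,2} = 1
g(8) = mex{0,1} = 2
g(9) = mex{1,2} = 0
g(10) = mex{0,2} = 1
So g(10) = 1.
Row C is a plain Nim row of size 2, so its Grundy value is 2.
The value of a disjunctive sum is the nim-sum of the parts.
Combined value = 6 XOR 1 XOR 2 = 5.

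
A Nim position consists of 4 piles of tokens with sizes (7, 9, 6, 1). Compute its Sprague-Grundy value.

9

Nim-sum: 7 XOR 9 XOR 6 XOR 1 = 9.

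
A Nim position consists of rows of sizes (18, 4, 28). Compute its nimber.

10

Nim-sum: 18 ^ 4 ^ 28 = 10.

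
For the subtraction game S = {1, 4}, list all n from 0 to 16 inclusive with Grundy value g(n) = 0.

0, 2, 5, 7, 10, 12, 15

Build the Grundy sequence with g(k) = mex{g(k−s) : s ∈ {1, 4}, s ≤ k}:
k:     0  1  2  3  4  5  6  7  8  9 10 11 12 13 14 15 16
g(k):  0  1  0  1  2  0  1  0  1  2  0  1  0  1  2  0  1
The P-positions (g = 0) in 0..16 are 0, 2, 5, 7, 10, 12, 15.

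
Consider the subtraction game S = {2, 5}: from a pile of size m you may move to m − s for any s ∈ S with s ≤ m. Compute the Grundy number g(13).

1

Compute g(0), g(1), … for moves {2, 5}:
g(0) = mex{} = 0
g(1) = mex{} = 0
g(2) = mex{0} = 1
g(3) = mex{0} = 1
g(4) = mex{1} = 0
g(5) = mex{0,1} = 2
g(6) = mex{0} = 1
g(7) = mex{1,2} = 0
g(8) = mex{1} = 0
g(9) = mex{0} = 1
g(10) = mex{0,2} = 1
g(11) = mex{1} = 0
g(12) = mex{0,1} = 2
g(13) = mex{0} = 1
So g(13) = 1.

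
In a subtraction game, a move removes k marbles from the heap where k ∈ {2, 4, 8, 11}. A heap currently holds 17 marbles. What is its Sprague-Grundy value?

Grundy values for subtraction set {2, 4, 8, 11}:
k:     0  1  2  3  4  5  6  7  8  9 10 11 12 13 14 15 16 17
g(k):  0  0  1  1  2  2  0  0  1  1  2  2  3  0  4  1  0  2
So g(17) = 2.

2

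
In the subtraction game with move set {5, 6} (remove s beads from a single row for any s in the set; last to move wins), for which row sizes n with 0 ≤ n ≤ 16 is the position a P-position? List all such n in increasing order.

0, 1, 2, 3, 4, 11, 12, 13, 14, 15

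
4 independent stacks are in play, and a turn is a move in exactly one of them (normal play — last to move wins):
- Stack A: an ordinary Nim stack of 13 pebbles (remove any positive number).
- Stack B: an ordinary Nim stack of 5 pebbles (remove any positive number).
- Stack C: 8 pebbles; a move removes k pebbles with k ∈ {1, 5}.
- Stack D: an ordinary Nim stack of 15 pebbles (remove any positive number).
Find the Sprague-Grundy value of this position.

7

Stack A is a plain Nim stack of size 13, so its Grundy value is 13.
Stack B is a plain Nim stack of size 5, so its Grundy value is 5.
Build the Grundy sequence for stack C with g(k) = mex{g(k−s) : s ∈ {1, 5}, s ≤ k}:
g(0) = mex{} = 0
g(1) = mex{0} = 1
g(2) = mex{1} = 0
g(3) = mex{0} = 1
g(4) = mex{1} = 0
g(5) = mex{0} = 1
g(6) = mex{1} = 0
g(7) = mex{0} = 1
g(8) = mex{1} = 0
So g(8) = 0.
Stack D is a plain Nim stack of size 15, so its Grundy value is 15.
The value of a disjunctive sum is the nim-sum of the parts.
Combined value = 13 XOR 5 XOR 0 XOR 15 = 7.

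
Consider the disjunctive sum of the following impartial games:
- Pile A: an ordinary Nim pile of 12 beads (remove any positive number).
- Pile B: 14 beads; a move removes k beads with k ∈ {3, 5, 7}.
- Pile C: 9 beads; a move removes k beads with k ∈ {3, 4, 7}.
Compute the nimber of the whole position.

14

Pile A is a plain Nim pile of size 12, so its Grundy value is 12.
Build the Grundy sequence for pile B with g(k) = mex{g(k−s) : s ∈ {3, 5, 7}, s ≤ k}:
g(0) = mex{} = 0
g(1) = mex{} = 0
g(2) = mex{} = 0
g(3) = mex{0} = 1
g(4) = mex{0} = 1
g(5) = mex{0} = 1
g(6) = mex{0,1} = 2
g(7) = mex{0,1} = 2
g(8) = mex{0,1} = 2
g(9) = mex{0,1,2} = 3
g(10) = mex{1,2} = 0
g(11) = mex{1,2} = 0
g(12) = mex{1,2,3} = 0
g(13) = mex{0,2} = 1
g(14) = mex{0,2,3} = 1
So g(14) = 1.
Build the Grundy sequence for pile C with g(k) = mex{g(k−s) : s ∈ {3, 4, 7}, s ≤ k}:
g(0) = mex{} = 0
g(1) = mex{} = 0
g(2) = mex{} = 0
g(3) = mex{0} = 1
g(4) = mex{0} = 1
g(5) = mex{0} = 1
g(6) = mex{0,1} = 2
g(7) = mex{0,1} = 2
g(8) = mex{0,1} = 2
g(9) = mex{0,1,2} = 3
So g(9) = 3.
The value of a disjunctive sum is the nim-sum of the parts.
Combined value = 12 ⊕ 1 ⊕ 3 = 14.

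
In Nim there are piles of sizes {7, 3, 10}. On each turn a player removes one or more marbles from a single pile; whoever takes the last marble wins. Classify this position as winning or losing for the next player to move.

Bitwise XOR of the heap sizes:
  0111  (7)
  0011  (3)
  1010  (10)
  ----
  1110  (14)
The nim-sum is 14 ≠ 0, so this is an N-position: the player to move can win.

Winning position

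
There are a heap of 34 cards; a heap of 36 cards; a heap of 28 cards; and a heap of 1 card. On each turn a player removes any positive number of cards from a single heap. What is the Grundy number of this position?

Write each in binary and XOR column by column:
  100010  (34)
  100100  (36)
  011100  (28)
  000001  (1)
  ------
  011011  (27)

27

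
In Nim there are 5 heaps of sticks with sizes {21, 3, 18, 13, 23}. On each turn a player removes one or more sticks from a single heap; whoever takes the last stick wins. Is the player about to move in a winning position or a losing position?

Winning position

Bitwise XOR of the heap sizes:
  10101  (21)
  00011  (3)
  10010  (18)
  01101  (13)
  10111  (23)
  -----
  11110  (30)
The nim-sum is 30 ≠ 0, so this is an N-position: the player to move can win.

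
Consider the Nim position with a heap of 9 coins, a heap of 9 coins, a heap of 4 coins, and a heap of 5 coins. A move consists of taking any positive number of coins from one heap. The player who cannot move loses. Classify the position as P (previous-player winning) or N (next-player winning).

N-position

Write each in binary and XOR column by column:
  1001  (9)
  1001  (9)
  0100  (4)
  0101  (5)
  ----
  0001  (1)
The nim-sum is 1 ≠ 0, so this is an N-position: the player to move can win.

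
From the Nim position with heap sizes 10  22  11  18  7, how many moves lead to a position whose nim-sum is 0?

5

Compute the nim-sum pairwise:
10 XOR 22 = 28
28 XOR 11 = 23
23 XOR 18 = 5
5 XOR 7 = 2
The overall nim-sum is X = 2. A heap of size p has a winning move iff p XOR X < p (reduce it to p XOR X).
  10: 10 XOR 2 = 8 < 10 — winning move (to 8).
  22: 22 XOR 2 = 20 < 22 — winning move (to 20).
  11: 11 XOR 2 = 9 < 11 — winning move (to 9).
  18: 18 XOR 2 = 16 < 18 — winning move (to 16).
  7: 7 XOR 2 = 5 < 7 — winning move (to 5).
That gives 5 winning moves.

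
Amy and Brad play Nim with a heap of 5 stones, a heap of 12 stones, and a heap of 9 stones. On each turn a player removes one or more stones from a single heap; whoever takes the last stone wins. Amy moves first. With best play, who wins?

Nim-sum: 5 ^ 12 ^ 9 = 0.
The nim-sum is 0, so this is a P-position: the player to move is in a losing position under optimal play; Amy is about to move from it and so loses — Brad wins.

Brad wins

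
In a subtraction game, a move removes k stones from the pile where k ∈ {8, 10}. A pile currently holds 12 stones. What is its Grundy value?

1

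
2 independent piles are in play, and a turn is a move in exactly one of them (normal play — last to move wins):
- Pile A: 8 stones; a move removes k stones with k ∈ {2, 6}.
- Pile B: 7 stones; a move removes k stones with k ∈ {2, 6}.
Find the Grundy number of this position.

For pile A, compute g(0), g(1), … with moves {2, 6}:
g(0) = mex{} = 0
g(1) = mex{} = 0
g(2) = mex{0} = 1
g(3) = mex{0} = 1
g(4) = mex{1} = 0
g(5) = mex{1} = 0
g(6) = mex{0} = 1
g(7) = mex{0} = 1
g(8) = mex{1} = 0
So g(8) = 0.
Grundy values for pile B (subtraction set {2, 6}):
g(0) = mex{} = 0
g(1) = mex{} = 0
g(2) = mex{0} = 1
g(3) = mex{0} = 1
g(4) = mex{1} = 0
g(5) = mex{1} = 0
g(6) = mex{0} = 1
g(7) = mex{0} = 1
So g(7) = 1.
The value of a disjunctive sum is the nim-sum of the parts.
Combined value = 0 XOR 1 = 1.

1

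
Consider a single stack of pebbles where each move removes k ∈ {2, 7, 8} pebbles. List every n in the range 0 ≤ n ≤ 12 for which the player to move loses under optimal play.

0, 1, 4, 5, 10

Grundy values for subtraction set {2, 7, 8}:
k:     0  1  2  3  4  5  6  7  8  9 10 11 12
g(k):  0  0  1  1  0  0  1  1  2  2  0  3  1
The P-positions (g = 0) in 0..12 are 0, 1, 4, 5, 10.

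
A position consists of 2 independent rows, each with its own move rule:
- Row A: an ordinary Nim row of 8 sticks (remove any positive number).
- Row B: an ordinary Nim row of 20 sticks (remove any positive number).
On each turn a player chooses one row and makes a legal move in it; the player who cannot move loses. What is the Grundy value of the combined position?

28

Row A is a plain Nim row of size 8, so its Grundy value is 8.
Row B is a plain Nim row of size 20, so its Grundy value is 20.
By the Sprague-Grundy theorem, the Grundy value of a sum of independent games is the XOR of the component values.
Combined value = 8 ⊕ 20 = 28.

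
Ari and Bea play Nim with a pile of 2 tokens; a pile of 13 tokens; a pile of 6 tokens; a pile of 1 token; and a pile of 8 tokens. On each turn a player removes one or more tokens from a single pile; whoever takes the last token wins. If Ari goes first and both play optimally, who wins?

Bea wins

Compute the nim-sum pairwise:
2 XOR 13 = 15
15 XOR 6 = 9
9 XOR 1 = 8
8 XOR 8 = 0
The nim-sum is 0, so this is a P-position: the player to move is in a losing position under optimal play; Ari is about to move from it and so loses — Bea wins.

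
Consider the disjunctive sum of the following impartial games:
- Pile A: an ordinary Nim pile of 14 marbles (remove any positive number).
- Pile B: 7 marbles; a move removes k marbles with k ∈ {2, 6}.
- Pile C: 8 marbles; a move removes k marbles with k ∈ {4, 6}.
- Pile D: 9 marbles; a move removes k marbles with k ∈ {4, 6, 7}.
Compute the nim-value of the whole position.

15

Pile A is a plain Nim pile of size 14, so its Grundy value is 14.
Grundy values for pile B (subtraction set {2, 6}):
k:     0  1  2  3  4  5  6  7
g(k):  0  0  1  1  0  0  1  1
So g(7) = 1.
Grundy values for pile C (subtraction set {4, 6}):
g(0) = mex{} = 0
g(1) = mex{} = 0
g(2) = mex{} = 0
g(3) = mex{} = 0
g(4) = mex{0} = 1
g(5) = mex{0} = 1
g(6) = mex{0} = 1
g(7) = mex{0} = 1
g(8) = mex{0,1} = 2
So g(8) = 2.
For pile D, compute g(0), g(1), … with moves {4, 6, 7}:
g(0) = mex{} = 0
g(1) = mex{} = 0
g(2) = mex{} = 0
g(3) = mex{} = 0
g(4) = mex{0} = 1
g(5) = mex{0} = 1
g(6) = mex{0} = 1
g(7) = mex{0} = 1
g(8) = mex{0,1} = 2
g(9) = mex{0,1} = 2
So g(9) = 2.
The value of a disjunctive sum is the nim-sum of the parts.
Combined value = 14 XOR 1 XOR 2 XOR 2 = 15.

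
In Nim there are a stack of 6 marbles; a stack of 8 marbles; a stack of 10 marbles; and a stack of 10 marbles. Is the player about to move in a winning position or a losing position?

Nim-sum: 6 XOR 8 XOR 10 XOR 10 = 14.
The nim-sum is 14 ≠ 0, so this is an N-position: the player to move can win.

Winning position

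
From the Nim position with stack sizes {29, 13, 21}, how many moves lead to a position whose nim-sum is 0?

Compute the nim-sum pairwise:
29 ^ 13 = 16
16 ^ 21 = 5
The overall nim-sum is X = 5. A stack of size p has a winning move iff p XOR X < p (reduce it to p XOR X).
  29: 29 XOR 5 = 24 < 29 — winning move (to 24).
  13: 13 XOR 5 = 8 < 13 — winning move (to 8).
  21: 21 XOR 5 = 16 < 21 — winning move (to 16).
That gives 3 winning moves.

3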